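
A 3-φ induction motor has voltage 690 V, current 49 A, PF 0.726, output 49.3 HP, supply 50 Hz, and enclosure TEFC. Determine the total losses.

P_in = √3·V·I·cosφ = 1.732×690×49×0.726 = 42514 W
P_out = 49.3×746 = 36778 W
Losses = P_in − P_out = 42514 − 36778 = 5736 W

5.74 kW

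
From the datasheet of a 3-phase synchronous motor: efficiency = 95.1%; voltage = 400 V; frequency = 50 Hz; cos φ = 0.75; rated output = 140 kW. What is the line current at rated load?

P_out = 140 kW = 140000 W
P_in = P_out / η = 140000 / 0.951 = 147213 W
I_L = P_in / (√3·V_L·cosφ) = 147213 / (1.732 × 400 × 0.75) = 283 A

283 A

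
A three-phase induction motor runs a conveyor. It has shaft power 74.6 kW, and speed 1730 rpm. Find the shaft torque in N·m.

412 N·m

ω = 2π × 1730/60 = 181.2 rad/s
τ = P/ω = 74600/181.2 = 412 N·m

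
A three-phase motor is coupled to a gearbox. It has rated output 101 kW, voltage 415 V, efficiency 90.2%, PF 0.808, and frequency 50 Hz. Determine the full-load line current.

193 A

P_out = 101 kW = 101000 W
P_in = P_out / η = 101000 / 0.902 = 111973 W
I_L = P_in / (√3·V_L·cosφ) = 111973 / (1.732 × 415 × 0.808) = 193 A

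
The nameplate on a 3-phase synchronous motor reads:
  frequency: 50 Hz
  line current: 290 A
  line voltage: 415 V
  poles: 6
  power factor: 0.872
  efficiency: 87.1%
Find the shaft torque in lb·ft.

P_in = √3·V·I·cosφ = 1.732 × 415 × 290 × 0.872 = 181765 W
P_out = η·P_in = 0.871 × 181765 = 158317 W
n = n_s = 120×50/6 = 1000 rpm (synchronous)
ω = 2π×1000/60 = 104.7 rad/s
τ = P_out/ω = 158317/104.7 = 1512 N·m
In lb·ft: 1512/1.356 = 1120 lb·ft

1120 lb·ft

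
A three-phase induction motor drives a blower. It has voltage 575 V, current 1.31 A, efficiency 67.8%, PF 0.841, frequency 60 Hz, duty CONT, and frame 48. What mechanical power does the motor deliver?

0.744 kW

P_in = √3·V·I·cosφ = 1.732 × 575 × 1.31 × 0.841 = 1097 W
P_out = η·P_in = 0.678 × 1097 = 744 W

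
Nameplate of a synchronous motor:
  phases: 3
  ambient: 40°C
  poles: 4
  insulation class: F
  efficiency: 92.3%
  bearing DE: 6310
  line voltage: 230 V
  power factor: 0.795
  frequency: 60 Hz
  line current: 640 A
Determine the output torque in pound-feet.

732 lb·ft

P_in = √3·V·I·cosφ = 1.732 × 230 × 640 × 0.795 = 202686 W
P_out = η·P_in = 0.923 × 202686 = 187079 W
n = n_s = 120×60/4 = 1800 rpm (synchronous)
ω = 2π×1800/60 = 188.5 rad/s
τ = P_out/ω = 187079/188.5 = 992.5 N·m
In lb·ft: 992.5/1.356 = 732 lb·ft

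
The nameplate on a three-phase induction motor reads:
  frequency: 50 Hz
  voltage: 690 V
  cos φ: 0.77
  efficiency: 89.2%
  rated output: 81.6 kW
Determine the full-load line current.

P_out = 81.6 kW = 81600 W
P_in = P_out / η = 81600 / 0.892 = 91480 W
I_L = P_in / (√3·V_L·cosφ) = 91480 / (1.732 × 690 × 0.77) = 99.4 A

99.4 A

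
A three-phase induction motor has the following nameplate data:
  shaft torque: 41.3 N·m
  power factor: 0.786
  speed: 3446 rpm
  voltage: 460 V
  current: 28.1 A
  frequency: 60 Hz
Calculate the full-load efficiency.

84.7 %

ω = 2π × 3446/60 = 360.9 rad/s; P_out = τω = 41.3 × 360.9 = 14905 W
P_in = √3·V_L·I_L·cosφ = 1.732 × 460 × 28.1 × 0.786 = 17597 W
η = P_out / P_in = 14905 / 17597 = 0.847 = 84.7%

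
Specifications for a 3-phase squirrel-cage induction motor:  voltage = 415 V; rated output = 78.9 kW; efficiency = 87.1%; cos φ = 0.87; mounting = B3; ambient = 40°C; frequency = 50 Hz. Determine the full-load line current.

P_out = 78.9 kW = 78900 W
P_in = P_out / η = 78900 / 0.871 = 90586 W
I_L = P_in / (√3·V_L·cosφ) = 90586 / (1.732 × 415 × 0.87) = 145 A

145 A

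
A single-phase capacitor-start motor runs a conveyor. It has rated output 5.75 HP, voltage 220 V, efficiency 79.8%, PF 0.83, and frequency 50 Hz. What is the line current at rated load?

P_out = 5.75 × 746 = 4290 W
P_in = P_out / η = 4290 / 0.798 = 5376 W
I = P_in / (V·cosφ) = 5376 / (220 × 0.83) = 29.4 A

29.4 A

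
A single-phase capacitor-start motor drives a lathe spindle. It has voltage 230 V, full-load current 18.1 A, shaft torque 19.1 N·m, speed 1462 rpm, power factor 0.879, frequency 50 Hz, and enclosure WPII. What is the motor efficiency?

79.9 %

ω = 2π × 1462/60 = 153.1 rad/s; P_out = τω = 19.1 × 153.1 = 2924 W
P_in = V·I·cosφ = 230 × 18.1 × 0.879 = 3659 W
η = P_out / P_in = 2924 / 3659 = 0.799 = 79.9%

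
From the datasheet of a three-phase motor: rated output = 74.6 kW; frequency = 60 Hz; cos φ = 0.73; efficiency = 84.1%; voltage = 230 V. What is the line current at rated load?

305 A

P_out = 74.6 kW = 74600 W
P_in = P_out / η = 74600 / 0.841 = 88704 W
I_L = P_in / (√3·V_L·cosφ) = 88704 / (1.732 × 230 × 0.73) = 305 A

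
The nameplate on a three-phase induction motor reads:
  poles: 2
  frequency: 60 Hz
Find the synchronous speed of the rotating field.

3600 rpm

n_s = 120f/p = 120×60/2 = 3600 rpm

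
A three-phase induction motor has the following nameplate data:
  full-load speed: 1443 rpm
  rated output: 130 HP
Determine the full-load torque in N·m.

642 N·m

P_out = 130 × 746 = 96980 W
ω = 2π × 1443/60 = 151.1 rad/s
τ = P_out/ω = 96980/151.1 = 642 N·m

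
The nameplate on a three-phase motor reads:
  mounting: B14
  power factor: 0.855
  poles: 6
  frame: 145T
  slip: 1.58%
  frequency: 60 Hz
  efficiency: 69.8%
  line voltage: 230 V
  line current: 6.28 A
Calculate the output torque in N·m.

12.1 N·m

P_in = √3·V·I·cosφ = 1.732 × 230 × 6.28 × 0.855 = 2139 W
P_out = η·P_in = 0.698 × 2139 = 1493 W
n_s = 120×60/6 = 1200 rpm; n = 1200×(1−0.0158) = 1181 rpm
ω = 2π×1181/60 = 123.7 rad/s
τ = P_out/ω = 1493/123.7 = 12.1 N·m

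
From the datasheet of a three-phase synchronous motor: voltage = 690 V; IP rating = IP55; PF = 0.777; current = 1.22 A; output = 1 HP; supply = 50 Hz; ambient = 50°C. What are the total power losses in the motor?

P_in = √3·V·I·cosφ = 1.732×690×1.22×0.777 = 1133 W
P_out = 1×746 = 746 W
Losses = P_in − P_out = 1133 − 746 = 387 W

387 W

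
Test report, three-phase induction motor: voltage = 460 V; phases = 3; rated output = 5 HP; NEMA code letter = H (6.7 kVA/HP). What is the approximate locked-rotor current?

S_LR = 6.7 × 5 = 33.5 kVA
I_LR = S_LR/(√3·V_L) = 33500/(1.732×460) = 42 A

42 A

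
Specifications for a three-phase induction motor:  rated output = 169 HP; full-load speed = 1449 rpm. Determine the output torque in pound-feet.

P_out = 169 × 746 = 126074 W
ω = 2π × 1449/60 = 151.7 rad/s
τ = P_out/ω = 126074/151.7 = 831.1 N·m
In lb·ft: 831.1/1.356 = 613 lb·ft

613 lb·ft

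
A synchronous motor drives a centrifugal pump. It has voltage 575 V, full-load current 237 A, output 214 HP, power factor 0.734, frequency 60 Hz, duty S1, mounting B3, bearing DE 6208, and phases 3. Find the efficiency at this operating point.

P_out = 214 × 746 = 159644 W
P_in = √3·V_L·I_L·cosφ = 1.732 × 575 × 237 × 0.734 = 173245 W
η = P_out / P_in = 159644 / 173245 = 0.921 = 92.1%

92.1 %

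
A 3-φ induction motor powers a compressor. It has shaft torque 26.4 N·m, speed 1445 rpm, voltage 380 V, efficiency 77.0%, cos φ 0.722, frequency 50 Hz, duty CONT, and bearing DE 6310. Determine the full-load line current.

10.9 A

ω = 2π×1445/60 = 151.3 rad/s; P_out = τω = 26.4 × 151.3 = 3994 W
P_in = P_out / η = 3994 / 0.770 = 5187 W
I_L = P_in / (√3·V_L·cosφ) = 5187 / (1.732 × 380 × 0.722) = 10.9 A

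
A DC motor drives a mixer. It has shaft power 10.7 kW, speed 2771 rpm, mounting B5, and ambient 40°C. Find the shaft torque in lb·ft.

ω = 2π × 2771/60 = 290.2 rad/s
τ = P/ω = 10700/290.2 = 36.87 N·m
In lb·ft: 36.87/1.356 = 27.2 lb·ft

27.2 lb·ft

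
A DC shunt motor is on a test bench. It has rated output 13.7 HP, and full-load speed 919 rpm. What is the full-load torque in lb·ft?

78.3 lb·ft

P_out = 13.7 × 746 = 10220 W
ω = 2π × 919/60 = 96.24 rad/s
τ = P_out/ω = 10220/96.24 = 106.2 N·m
In lb·ft: 106.2/1.356 = 78.3 lb·ft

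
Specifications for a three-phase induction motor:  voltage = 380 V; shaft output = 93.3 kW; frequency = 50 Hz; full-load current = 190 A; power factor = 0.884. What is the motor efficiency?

84.4 %

P_out = 93.3 kW = 93300 W
P_in = √3·V_L·I_L·cosφ = 1.732 × 380 × 190 × 0.884 = 110545 W
η = P_out / P_in = 93300 / 110545 = 0.844 = 84.4%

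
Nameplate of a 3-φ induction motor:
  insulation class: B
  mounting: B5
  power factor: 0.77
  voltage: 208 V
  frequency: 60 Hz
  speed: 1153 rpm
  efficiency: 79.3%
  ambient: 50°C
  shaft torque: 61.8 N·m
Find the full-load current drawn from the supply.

33.9 A

ω = 2π×1153/60 = 120.7 rad/s; P_out = τω = 61.8 × 120.7 = 7459 W
P_in = P_out / η = 7459 / 0.793 = 9406 W
I_L = P_in / (√3·V_L·cosφ) = 9406 / (1.732 × 208 × 0.77) = 33.9 A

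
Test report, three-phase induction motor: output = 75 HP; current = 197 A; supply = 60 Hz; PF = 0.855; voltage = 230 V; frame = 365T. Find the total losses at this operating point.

P_in = √3·V·I·cosφ = 1.732×230×197×0.855 = 67098 W
P_out = 75×746 = 55950 W
Losses = P_in − P_out = 67098 − 55950 = 11148 W

11.1 kW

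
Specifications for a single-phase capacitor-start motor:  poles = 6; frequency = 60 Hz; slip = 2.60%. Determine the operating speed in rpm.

n_s = 120f/p = 120×60/6 = 1200 rpm
n = n_s(1 − s) = 1200 × (1 − 0.026) = 1169 rpm

1169 rpm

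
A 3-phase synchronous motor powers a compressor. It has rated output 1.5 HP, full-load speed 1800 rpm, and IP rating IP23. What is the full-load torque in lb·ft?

4.38 lb·ft

P_out = 1.5 × 746 = 1119 W
ω = 2π × 1800/60 = 188.5 rad/s
τ = P_out/ω = 1119/188.5 = 5.936 N·m
In lb·ft: 5.936/1.356 = 4.38 lb·ft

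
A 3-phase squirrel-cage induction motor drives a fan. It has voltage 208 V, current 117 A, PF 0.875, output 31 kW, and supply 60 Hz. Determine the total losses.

P_in = √3·V·I·cosφ = 1.732×208×117×0.875 = 36881 W
P_out = 31000 W
Losses = P_in − P_out = 36881 − 31000 = 5881 W

5.88 kW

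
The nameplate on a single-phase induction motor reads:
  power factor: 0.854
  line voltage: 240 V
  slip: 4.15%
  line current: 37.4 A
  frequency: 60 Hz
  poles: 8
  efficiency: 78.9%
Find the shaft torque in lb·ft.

P_in = V·I·cosφ = 240 × 37.4 × 0.854 = 7666 W
P_out = η·P_in = 0.789 × 7666 = 6048 W
n_s = 120×60/8 = 900 rpm; n = 900×(1−0.0415) = 863 rpm
ω = 2π×863/60 = 90.37 rad/s
τ = P_out/ω = 6048/90.37 = 66.92 N·m
In lb·ft: 66.92/1.356 = 49.4 lb·ft

49.4 lb·ft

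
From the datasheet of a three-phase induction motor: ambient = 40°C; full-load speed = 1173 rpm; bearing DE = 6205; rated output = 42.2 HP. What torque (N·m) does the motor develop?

256 N·m

P_out = 42.2 × 746 = 31481 W
ω = 2π × 1173/60 = 122.8 rad/s
τ = P_out/ω = 31481/122.8 = 256 N·m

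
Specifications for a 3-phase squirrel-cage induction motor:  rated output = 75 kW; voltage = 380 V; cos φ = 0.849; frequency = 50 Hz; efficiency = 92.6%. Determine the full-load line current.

P_out = 75 kW = 75000 W
P_in = P_out / η = 75000 / 0.926 = 80994 W
I_L = P_in / (√3·V_L·cosφ) = 80994 / (1.732 × 380 × 0.849) = 145 A

145 A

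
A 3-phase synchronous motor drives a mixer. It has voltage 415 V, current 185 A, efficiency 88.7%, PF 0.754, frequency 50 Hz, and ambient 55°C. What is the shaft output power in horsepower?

P_in = √3·V·I·cosφ = 1.732 × 415 × 185 × 0.754 = 100263 W
P_out = η·P_in = 0.887 × 100263 = 88933 W
= 88933/746 = 119 HP

119 HP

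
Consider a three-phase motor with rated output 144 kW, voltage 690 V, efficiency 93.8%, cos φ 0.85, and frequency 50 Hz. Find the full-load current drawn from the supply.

P_out = 144 kW = 144000 W
P_in = P_out / η = 144000 / 0.938 = 153518 W
I_L = P_in / (√3·V_L·cosφ) = 153518 / (1.732 × 690 × 0.85) = 151 A

151 A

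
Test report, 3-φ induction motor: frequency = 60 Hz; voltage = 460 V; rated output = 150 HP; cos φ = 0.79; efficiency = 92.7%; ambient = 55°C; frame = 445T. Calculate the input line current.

P_out = 150 × 746 = 111900 W
P_in = P_out / η = 111900 / 0.927 = 120712 W
I_L = P_in / (√3·V_L·cosφ) = 120712 / (1.732 × 460 × 0.79) = 192 A

192 A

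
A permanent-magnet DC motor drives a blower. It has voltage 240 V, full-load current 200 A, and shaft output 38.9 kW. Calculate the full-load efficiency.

P_out = 38.9 kW = 38900 W
P_in = V·I = 240 × 200 = 48000 W
η = P_out / P_in = 38900 / 48000 = 0.810 = 81.0%

81.0 %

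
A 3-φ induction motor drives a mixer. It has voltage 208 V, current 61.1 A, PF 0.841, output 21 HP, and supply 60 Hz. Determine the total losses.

P_in = √3·V·I·cosφ = 1.732×208×61.1×0.841 = 18512 W
P_out = 21×746 = 15666 W
Losses = P_in − P_out = 18512 − 15666 = 2846 W

2850 W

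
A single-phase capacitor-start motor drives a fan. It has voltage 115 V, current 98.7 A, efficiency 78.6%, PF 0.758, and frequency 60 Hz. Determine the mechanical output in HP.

9.07 HP

P_in = V·I·cosφ = 115 × 98.7 × 0.758 = 8604 W
P_out = η·P_in = 0.786 × 8604 = 6763 W
= 6763/746 = 9.07 HP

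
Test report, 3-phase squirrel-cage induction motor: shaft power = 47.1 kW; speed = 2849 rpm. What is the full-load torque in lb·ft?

116 lb·ft

ω = 2π × 2849/60 = 298.3 rad/s
τ = P/ω = 47100/298.3 = 157.9 N·m
In lb·ft: 157.9/1.356 = 116 lb·ft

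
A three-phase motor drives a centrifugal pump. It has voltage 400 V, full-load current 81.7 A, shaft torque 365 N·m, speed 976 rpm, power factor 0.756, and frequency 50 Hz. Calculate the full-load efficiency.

ω = 2π × 976/60 = 102.2 rad/s; P_out = τω = 365 × 102.2 = 37303 W
P_in = √3·V_L·I_L·cosφ = 1.732 × 400 × 81.7 × 0.756 = 42791 W
η = P_out / P_in = 37303 / 42791 = 0.872 = 87.2%

87.2 %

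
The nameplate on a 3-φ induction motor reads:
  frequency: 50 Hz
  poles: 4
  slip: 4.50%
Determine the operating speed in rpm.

1432 rpm

n_s = 120f/p = 120×50/4 = 1500 rpm
n = n_s(1 − s) = 1500 × (1 − 0.045) = 1432 rpm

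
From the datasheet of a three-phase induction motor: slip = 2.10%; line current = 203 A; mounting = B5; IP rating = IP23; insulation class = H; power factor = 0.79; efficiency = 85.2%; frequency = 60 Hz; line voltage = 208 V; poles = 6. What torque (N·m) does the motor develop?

P_in = √3·V·I·cosφ = 1.732 × 208 × 203 × 0.79 = 57774 W
P_out = η·P_in = 0.852 × 57774 = 49223 W
n_s = 120×60/6 = 1200 rpm; n = 1200×(1−0.021) = 1175 rpm
ω = 2π×1175/60 = 123 rad/s
τ = P_out/ω = 49223/123 = 400 N·m

400 N·m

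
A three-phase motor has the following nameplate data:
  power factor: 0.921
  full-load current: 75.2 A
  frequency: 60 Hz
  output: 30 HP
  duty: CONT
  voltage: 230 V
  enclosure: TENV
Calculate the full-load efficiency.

P_out = 30 × 746 = 22380 W
P_in = √3·V_L·I_L·cosφ = 1.732 × 230 × 75.2 × 0.921 = 27590 W
η = P_out / P_in = 22380 / 27590 = 0.811 = 81.1%

81.1 %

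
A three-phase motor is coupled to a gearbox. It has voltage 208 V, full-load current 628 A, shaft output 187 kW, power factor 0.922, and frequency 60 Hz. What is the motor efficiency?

P_out = 187 kW = 187000 W
P_in = √3·V_L·I_L·cosφ = 1.732 × 208 × 628 × 0.922 = 208594 W
η = P_out / P_in = 187000 / 208594 = 0.896 = 89.6%

89.6 %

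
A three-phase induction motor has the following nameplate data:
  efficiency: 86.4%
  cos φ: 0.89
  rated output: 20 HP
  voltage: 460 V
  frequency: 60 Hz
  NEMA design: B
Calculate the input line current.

P_out = 20 × 746 = 14920 W
P_in = P_out / η = 14920 / 0.864 = 17269 W
I_L = P_in / (√3·V_L·cosφ) = 17269 / (1.732 × 460 × 0.89) = 24.4 A

24.4 A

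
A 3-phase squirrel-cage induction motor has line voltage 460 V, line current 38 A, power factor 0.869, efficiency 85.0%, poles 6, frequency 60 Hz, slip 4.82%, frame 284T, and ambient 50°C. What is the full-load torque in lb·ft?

138 lb·ft

P_in = √3·V·I·cosφ = 1.732 × 460 × 38 × 0.869 = 26309 W
P_out = η·P_in = 0.85 × 26309 = 22363 W
n_s = 120×60/6 = 1200 rpm; n = 1200×(1−0.0482) = 1142 rpm
ω = 2π×1142/60 = 119.6 rad/s
τ = P_out/ω = 22363/119.6 = 187 N·m
In lb·ft: 187/1.356 = 138 lb·ft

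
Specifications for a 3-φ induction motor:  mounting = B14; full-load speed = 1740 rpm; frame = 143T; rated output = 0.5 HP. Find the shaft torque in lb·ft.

1.51 lb·ft

P_out = 0.5 × 746 = 373 W
ω = 2π × 1740/60 = 182.2 rad/s
τ = P_out/ω = 373/182.2 = 2.047 N·m
In lb·ft: 2.047/1.356 = 1.51 lb·ft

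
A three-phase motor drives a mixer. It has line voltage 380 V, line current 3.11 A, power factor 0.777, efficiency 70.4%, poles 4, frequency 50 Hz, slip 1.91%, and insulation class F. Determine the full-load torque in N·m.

7.27 N·m

P_in = √3·V·I·cosφ = 1.732 × 380 × 3.11 × 0.777 = 1590 W
P_out = η·P_in = 0.704 × 1590 = 1119 W
n_s = 120×50/4 = 1500 rpm; n = 1500×(1−0.0191) = 1471 rpm
ω = 2π×1471/60 = 154 rad/s
τ = P_out/ω = 1119/154 = 7.27 N·m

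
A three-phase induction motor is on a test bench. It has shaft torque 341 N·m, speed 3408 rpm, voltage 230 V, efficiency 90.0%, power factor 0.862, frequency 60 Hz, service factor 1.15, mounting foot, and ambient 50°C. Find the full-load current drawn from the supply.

394 A

ω = 2π×3408/60 = 356.9 rad/s; P_out = τω = 341 × 356.9 = 121703 W
P_in = P_out / η = 121703 / 0.900 = 135226 W
I_L = P_in / (√3·V_L·cosφ) = 135226 / (1.732 × 230 × 0.862) = 394 A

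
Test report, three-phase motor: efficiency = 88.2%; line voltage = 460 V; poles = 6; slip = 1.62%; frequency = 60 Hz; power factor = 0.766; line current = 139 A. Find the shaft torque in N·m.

605 N·m

P_in = √3·V·I·cosφ = 1.732 × 460 × 139 × 0.766 = 84830 W
P_out = η·P_in = 0.882 × 84830 = 74820 W
n_s = 120×60/6 = 1200 rpm; n = 1200×(1−0.0162) = 1181 rpm
ω = 2π×1181/60 = 123.7 rad/s
τ = P_out/ω = 74820/123.7 = 605 N·m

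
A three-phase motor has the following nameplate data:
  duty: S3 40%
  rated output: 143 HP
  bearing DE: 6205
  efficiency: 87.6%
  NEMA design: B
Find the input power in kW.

122 kW

P_out = 143 × 746 = 106678 W
P_in = P_out/η = 106678/0.876 = 121779 W = 122 kW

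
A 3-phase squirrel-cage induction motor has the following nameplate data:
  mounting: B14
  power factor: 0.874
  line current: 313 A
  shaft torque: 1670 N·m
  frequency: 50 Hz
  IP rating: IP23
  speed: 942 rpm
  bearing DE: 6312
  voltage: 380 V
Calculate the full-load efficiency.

ω = 2π × 942/60 = 98.65 rad/s; P_out = τω = 1670 × 98.65 = 164746 W
P_in = √3·V_L·I_L·cosφ = 1.732 × 380 × 313 × 0.874 = 180048 W
η = P_out / P_in = 164746 / 180048 = 0.915 = 91.5%

91.5 %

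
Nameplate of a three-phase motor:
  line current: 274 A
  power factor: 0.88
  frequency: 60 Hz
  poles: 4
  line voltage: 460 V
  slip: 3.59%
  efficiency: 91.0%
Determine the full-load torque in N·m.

P_in = √3·V·I·cosφ = 1.732 × 460 × 274 × 0.88 = 192105 W
P_out = η·P_in = 0.91 × 192105 = 174816 W
n_s = 120×60/4 = 1800 rpm; n = 1800×(1−0.0359) = 1735 rpm
ω = 2π×1735/60 = 181.7 rad/s
τ = P_out/ω = 174816/181.7 = 962 N·m

962 N·m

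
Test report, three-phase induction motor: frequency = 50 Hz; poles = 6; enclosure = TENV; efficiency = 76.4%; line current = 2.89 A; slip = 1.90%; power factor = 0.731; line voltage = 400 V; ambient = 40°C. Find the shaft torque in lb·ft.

8.03 lb·ft

P_in = √3·V·I·cosφ = 1.732 × 400 × 2.89 × 0.731 = 1464 W
P_out = η·P_in = 0.764 × 1464 = 1118 W
n_s = 120×50/6 = 1000 rpm; n = 1000×(1−0.019) = 981 rpm
ω = 2π×981/60 = 102.7 rad/s
τ = P_out/ω = 1118/102.7 = 10.89 N·m
In lb·ft: 10.89/1.356 = 8.03 lb·ft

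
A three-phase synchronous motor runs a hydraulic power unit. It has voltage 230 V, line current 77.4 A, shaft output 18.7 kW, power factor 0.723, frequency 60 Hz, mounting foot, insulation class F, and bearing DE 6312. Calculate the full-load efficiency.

83.9 %

P_out = 18.7 kW = 18700 W
P_in = √3·V_L·I_L·cosφ = 1.732 × 230 × 77.4 × 0.723 = 22292 W
η = P_out / P_in = 18700 / 22292 = 0.839 = 83.9%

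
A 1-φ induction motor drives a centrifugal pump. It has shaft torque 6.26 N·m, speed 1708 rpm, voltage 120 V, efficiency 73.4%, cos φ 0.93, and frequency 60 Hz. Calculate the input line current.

ω = 2π×1708/60 = 178.9 rad/s; P_out = τω = 6.26 × 178.9 = 1120 W
P_in = P_out / η = 1120 / 0.734 = 1526 W
I = P_in / (V·cosφ) = 1526 / (120 × 0.93) = 13.7 A

13.7 A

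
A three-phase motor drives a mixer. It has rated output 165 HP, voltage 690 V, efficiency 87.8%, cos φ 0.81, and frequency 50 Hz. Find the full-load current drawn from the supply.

145 A

P_out = 165 × 746 = 123090 W
P_in = P_out / η = 123090 / 0.878 = 140194 W
I_L = P_in / (√3·V_L·cosφ) = 140194 / (1.732 × 690 × 0.81) = 145 A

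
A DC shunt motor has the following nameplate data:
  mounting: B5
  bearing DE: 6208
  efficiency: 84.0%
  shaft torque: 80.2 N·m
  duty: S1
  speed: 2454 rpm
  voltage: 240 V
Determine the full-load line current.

102 A

ω = 2π×2454/60 = 257 rad/s; P_out = τω = 80.2 × 257 = 20611 W
P_in = P_out / η = 20611 / 0.840 = 24537 W
I = P_in / V = 24537 / 240 = 102 A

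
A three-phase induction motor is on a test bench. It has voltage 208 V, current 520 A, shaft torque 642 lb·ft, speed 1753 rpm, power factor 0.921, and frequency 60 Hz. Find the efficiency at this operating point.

92.6 %

τ = 642 lb·ft × 1.356 = 870.6 N·m
ω = 2π × 1753/60 = 183.6 rad/s; P_out = τω = 870.6 × 183.6 = 159842 W
P_in = √3·V_L·I_L·cosφ = 1.732 × 208 × 520 × 0.921 = 172534 W
η = P_out / P_in = 159842 / 172534 = 0.926 = 92.6%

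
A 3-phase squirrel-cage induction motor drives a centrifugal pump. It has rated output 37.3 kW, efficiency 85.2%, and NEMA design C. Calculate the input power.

43.8 kW

P_out = 37300 W
P_in = P_out/η = 37300/0.852 = 43779 W = 43.8 kW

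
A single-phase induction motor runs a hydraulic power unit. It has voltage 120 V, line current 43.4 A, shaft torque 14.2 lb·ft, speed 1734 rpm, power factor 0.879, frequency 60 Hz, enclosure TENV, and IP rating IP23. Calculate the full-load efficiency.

76.4 %

τ = 14.2 lb·ft × 1.356 = 19.26 N·m
ω = 2π × 1734/60 = 181.6 rad/s; P_out = τω = 19.26 × 181.6 = 3498 W
P_in = V·I·cosφ = 120 × 43.4 × 0.879 = 4578 W
η = P_out / P_in = 3498 / 4578 = 0.764 = 76.4%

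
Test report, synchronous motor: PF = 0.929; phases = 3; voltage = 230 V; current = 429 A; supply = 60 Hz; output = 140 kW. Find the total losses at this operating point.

18800 W

P_in = √3·V·I·cosφ = 1.732×230×429×0.929 = 158763 W
P_out = 140000 W
Losses = P_in − P_out = 158763 − 140000 = 18763 W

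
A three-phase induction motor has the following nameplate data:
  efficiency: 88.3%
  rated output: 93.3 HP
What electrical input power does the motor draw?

P_out = 93.3 × 746 = 69602 W
P_in = P_out/η = 69602/0.883 = 78824 W = 78.8 kW

78.8 kW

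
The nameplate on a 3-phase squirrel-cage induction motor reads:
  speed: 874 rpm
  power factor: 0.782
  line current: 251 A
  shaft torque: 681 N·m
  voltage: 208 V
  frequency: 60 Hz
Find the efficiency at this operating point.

ω = 2π × 874/60 = 91.53 rad/s; P_out = τω = 681 × 91.53 = 62332 W
P_in = √3·V_L·I_L·cosφ = 1.732 × 208 × 251 × 0.782 = 70712 W
η = P_out / P_in = 62332 / 70712 = 0.881 = 88.1%

88.1 %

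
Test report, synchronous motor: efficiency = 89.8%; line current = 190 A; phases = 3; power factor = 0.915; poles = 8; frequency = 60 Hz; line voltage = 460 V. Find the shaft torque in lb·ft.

973 lb·ft

P_in = √3·V·I·cosφ = 1.732 × 460 × 190 × 0.915 = 138510 W
P_out = η·P_in = 0.898 × 138510 = 124382 W
n = n_s = 120×60/8 = 900 rpm (synchronous)
ω = 2π×900/60 = 94.25 rad/s
τ = P_out/ω = 124382/94.25 = 1320 N·m
In lb·ft: 1320/1.356 = 973 lb·ft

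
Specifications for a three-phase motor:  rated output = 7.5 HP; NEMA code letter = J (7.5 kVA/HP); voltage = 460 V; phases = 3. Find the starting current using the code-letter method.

70.6 A

S_LR = 7.5 × 7.5 = 56.25 kVA
I_LR = S_LR/(√3·V_L) = 56250/(1.732×460) = 70.6 A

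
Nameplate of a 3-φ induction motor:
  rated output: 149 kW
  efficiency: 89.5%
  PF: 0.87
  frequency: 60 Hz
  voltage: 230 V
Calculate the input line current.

P_out = 149 kW = 149000 W
P_in = P_out / η = 149000 / 0.895 = 166480 W
I_L = P_in / (√3·V_L·cosφ) = 166480 / (1.732 × 230 × 0.87) = 480 A

480 A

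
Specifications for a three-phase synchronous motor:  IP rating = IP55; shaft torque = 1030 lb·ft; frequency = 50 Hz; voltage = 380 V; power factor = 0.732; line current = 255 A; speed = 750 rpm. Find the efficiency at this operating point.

τ = 1030 lb·ft × 1.356 = 1397 N·m
ω = 2π × 750/60 = 78.54 rad/s; P_out = τω = 1397 × 78.54 = 109720 W
P_in = √3·V_L·I_L·cosφ = 1.732 × 380 × 255 × 0.732 = 122852 W
η = P_out / P_in = 109720 / 122852 = 0.893 = 89.3%

89.3 %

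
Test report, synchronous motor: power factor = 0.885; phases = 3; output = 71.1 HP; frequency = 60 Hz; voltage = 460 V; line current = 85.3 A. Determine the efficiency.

88.2 %

P_out = 71.1 × 746 = 53041 W
P_in = √3·V_L·I_L·cosφ = 1.732 × 460 × 85.3 × 0.885 = 60145 W
η = P_out / P_in = 53041 / 60145 = 0.882 = 88.2%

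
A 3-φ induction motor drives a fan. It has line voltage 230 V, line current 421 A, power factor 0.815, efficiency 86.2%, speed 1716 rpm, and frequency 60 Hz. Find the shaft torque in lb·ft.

P_in = √3·V·I·cosφ = 1.732 × 230 × 421 × 0.815 = 136683 W
P_out = η·P_in = 0.862 × 136683 = 117821 W
n = 1716 rpm
ω = 2π×1716/60 = 179.7 rad/s
τ = P_out/ω = 117821/179.7 = 655.7 N·m
In lb·ft: 655.7/1.356 = 484 lb·ft

484 lb·ft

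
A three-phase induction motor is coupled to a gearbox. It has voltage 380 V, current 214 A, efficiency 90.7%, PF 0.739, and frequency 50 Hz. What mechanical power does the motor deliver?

94.4 kW

P_in = √3·V·I·cosφ = 1.732 × 380 × 214 × 0.739 = 104085 W
P_out = η·P_in = 0.907 × 104085 = 94405 W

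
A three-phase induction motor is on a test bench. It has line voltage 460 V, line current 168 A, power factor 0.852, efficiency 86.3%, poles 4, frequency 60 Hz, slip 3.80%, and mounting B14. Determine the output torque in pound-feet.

P_in = √3·V·I·cosφ = 1.732 × 460 × 168 × 0.852 = 114039 W
P_out = η·P_in = 0.863 × 114039 = 98416 W
n_s = 120×60/4 = 1800 rpm; n = 1800×(1−0.038) = 1732 rpm
ω = 2π×1732/60 = 181.4 rad/s
τ = P_out/ω = 98416/181.4 = 542.5 N·m
In lb·ft: 542.5/1.356 = 400 lb·ft

400 lb·ft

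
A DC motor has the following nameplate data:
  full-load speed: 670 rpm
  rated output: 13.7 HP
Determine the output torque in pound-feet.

P_out = 13.7 × 746 = 10220 W
ω = 2π × 670/60 = 70.16 rad/s
τ = P_out/ω = 10220/70.16 = 145.7 N·m
In lb·ft: 145.7/1.356 = 107 lb·ft

107 lb·ft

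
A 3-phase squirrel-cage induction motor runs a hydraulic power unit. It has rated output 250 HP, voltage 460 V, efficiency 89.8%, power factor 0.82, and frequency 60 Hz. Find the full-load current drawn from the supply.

P_out = 250 × 746 = 186500 W
P_in = P_out / η = 186500 / 0.898 = 207684 W
I_L = P_in / (√3·V_L·cosφ) = 207684 / (1.732 × 460 × 0.82) = 318 A

318 A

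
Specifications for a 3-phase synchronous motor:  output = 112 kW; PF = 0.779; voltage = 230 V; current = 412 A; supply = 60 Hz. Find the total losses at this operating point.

P_in = √3·V·I·cosφ = 1.732×230×412×0.779 = 127853 W
P_out = 112000 W
Losses = P_in − P_out = 127853 − 112000 = 15853 W

15.9 kW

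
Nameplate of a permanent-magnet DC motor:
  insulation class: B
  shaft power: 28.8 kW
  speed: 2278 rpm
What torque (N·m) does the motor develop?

ω = 2π × 2278/60 = 238.6 rad/s
τ = P/ω = 28800/238.6 = 121 N·m

121 N·m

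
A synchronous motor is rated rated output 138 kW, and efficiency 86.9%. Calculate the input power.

159 kW

P_out = 138000 W
P_in = P_out/η = 138000/0.869 = 158803 W = 159 kW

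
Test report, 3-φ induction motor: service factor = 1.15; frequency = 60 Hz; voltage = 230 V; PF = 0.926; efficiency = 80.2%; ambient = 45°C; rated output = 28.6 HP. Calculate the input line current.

72.1 A

P_out = 28.6 × 746 = 21336 W
P_in = P_out / η = 21336 / 0.802 = 26603 W
I_L = P_in / (√3·V_L·cosφ) = 26603 / (1.732 × 230 × 0.926) = 72.1 A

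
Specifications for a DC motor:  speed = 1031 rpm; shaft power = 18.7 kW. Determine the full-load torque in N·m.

173 N·m

ω = 2π × 1031/60 = 108 rad/s
τ = P/ω = 18700/108 = 173 N·m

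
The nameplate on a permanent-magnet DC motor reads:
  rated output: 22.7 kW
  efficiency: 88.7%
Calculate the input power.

25.6 kW

P_out = 22700 W
P_in = P_out/η = 22700/0.887 = 25592 W = 25.6 kW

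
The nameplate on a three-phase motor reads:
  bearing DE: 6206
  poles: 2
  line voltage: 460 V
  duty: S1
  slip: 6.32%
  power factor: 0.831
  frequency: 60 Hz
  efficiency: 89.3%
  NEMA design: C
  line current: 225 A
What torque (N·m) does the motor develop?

377 N·m

P_in = √3·V·I·cosφ = 1.732 × 460 × 225 × 0.831 = 148967 W
P_out = η·P_in = 0.893 × 148967 = 133028 W
n_s = 120×60/2 = 3600 rpm; n = 3600×(1−0.0632) = 3372 rpm
ω = 2π×3372/60 = 353.1 rad/s
τ = P_out/ω = 133028/353.1 = 377 N·m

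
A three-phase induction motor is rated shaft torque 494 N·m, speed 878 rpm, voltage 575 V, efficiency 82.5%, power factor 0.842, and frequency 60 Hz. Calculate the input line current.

65.7 A

ω = 2π×878/60 = 91.94 rad/s; P_out = τω = 494 × 91.94 = 45418 W
P_in = P_out / η = 45418 / 0.825 = 55052 W
I_L = P_in / (√3·V_L·cosφ) = 55052 / (1.732 × 575 × 0.842) = 65.7 A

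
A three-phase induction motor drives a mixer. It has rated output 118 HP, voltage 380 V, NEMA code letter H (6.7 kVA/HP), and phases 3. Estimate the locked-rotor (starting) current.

S_LR = 6.7 × 118 = 790.6 kVA
I_LR = S_LR/(√3·V_L) = 790600/(1.732×380) = 1200 A

1200 A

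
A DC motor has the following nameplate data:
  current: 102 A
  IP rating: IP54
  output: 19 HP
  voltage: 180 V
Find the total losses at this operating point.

P_in = V·I = 180×102 = 18360 W
P_out = 19×746 = 14174 W
Losses = P_in − P_out = 18360 − 14174 = 4186 W

4.19 kW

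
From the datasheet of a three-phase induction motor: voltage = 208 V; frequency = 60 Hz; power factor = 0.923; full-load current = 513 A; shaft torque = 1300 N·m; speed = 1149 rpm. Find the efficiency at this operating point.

ω = 2π × 1149/60 = 120.3 rad/s; P_out = τω = 1300 × 120.3 = 156390 W
P_in = √3·V_L·I_L·cosφ = 1.732 × 208 × 513 × 0.923 = 170581 W
η = P_out / P_in = 156390 / 170581 = 0.917 = 91.7%

91.7 %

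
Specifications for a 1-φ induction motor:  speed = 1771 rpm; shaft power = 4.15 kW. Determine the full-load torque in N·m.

22.4 N·m

ω = 2π × 1771/60 = 185.5 rad/s
τ = P/ω = 4150/185.5 = 22.4 N·m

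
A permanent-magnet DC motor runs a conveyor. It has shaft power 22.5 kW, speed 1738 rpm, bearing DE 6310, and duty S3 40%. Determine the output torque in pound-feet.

91.2 lb·ft

ω = 2π × 1738/60 = 182 rad/s
τ = P/ω = 22500/182 = 123.6 N·m
In lb·ft: 123.6/1.356 = 91.2 lb·ft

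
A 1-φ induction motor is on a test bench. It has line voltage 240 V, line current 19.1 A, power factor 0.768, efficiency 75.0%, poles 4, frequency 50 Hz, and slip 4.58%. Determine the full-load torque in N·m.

P_in = V·I·cosφ = 240 × 19.1 × 0.768 = 3521 W
P_out = η·P_in = 0.75 × 3521 = 2641 W
n_s = 120×50/4 = 1500 rpm; n = 1500×(1−0.0458) = 1431 rpm
ω = 2π×1431/60 = 149.9 rad/s
τ = P_out/ω = 2641/149.9 = 17.6 N·m

17.6 N·m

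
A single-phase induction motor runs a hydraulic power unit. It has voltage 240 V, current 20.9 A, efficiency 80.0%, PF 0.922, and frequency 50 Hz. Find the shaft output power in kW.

3.7 kW

P_in = V·I·cosφ = 240 × 20.9 × 0.922 = 4625 W
P_out = η·P_in = 0.8 × 4625 = 3700 W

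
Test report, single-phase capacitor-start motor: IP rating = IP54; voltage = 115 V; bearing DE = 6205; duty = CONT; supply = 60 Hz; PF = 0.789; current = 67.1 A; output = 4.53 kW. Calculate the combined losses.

P_in = V·I·cosφ = 115×67.1×0.789 = 6088 W
P_out = 4530 W
Losses = P_in − P_out = 6088 − 4530 = 1558 W

1.56 kW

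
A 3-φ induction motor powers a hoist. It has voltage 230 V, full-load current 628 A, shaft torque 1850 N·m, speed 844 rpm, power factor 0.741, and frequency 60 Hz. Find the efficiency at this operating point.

ω = 2π × 844/60 = 88.38 rad/s; P_out = τω = 1850 × 88.38 = 163503 W
P_in = √3·V_L·I_L·cosφ = 1.732 × 230 × 628 × 0.741 = 185376 W
η = P_out / P_in = 163503 / 185376 = 0.882 = 88.2%

88.2 %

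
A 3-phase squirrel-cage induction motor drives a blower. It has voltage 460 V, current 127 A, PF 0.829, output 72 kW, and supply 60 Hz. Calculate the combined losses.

P_in = √3·V·I·cosφ = 1.732×460×127×0.829 = 83881 W
P_out = 72000 W
Losses = P_in − P_out = 83881 − 72000 = 11881 W

11900 W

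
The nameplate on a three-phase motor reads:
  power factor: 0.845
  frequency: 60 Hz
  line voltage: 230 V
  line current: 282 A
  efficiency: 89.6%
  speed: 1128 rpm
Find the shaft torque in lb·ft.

P_in = √3·V·I·cosφ = 1.732 × 230 × 282 × 0.845 = 94925 W
P_out = η·P_in = 0.896 × 94925 = 85053 W
n = 1128 rpm
ω = 2π×1128/60 = 118.1 rad/s
τ = P_out/ω = 85053/118.1 = 720.2 N·m
In lb·ft: 720.2/1.356 = 531 lb·ft

531 lb·ft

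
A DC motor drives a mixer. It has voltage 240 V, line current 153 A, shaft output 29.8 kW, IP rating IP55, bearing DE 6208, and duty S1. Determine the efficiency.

P_out = 29.8 kW = 29800 W
P_in = V·I = 240 × 153 = 36720 W
η = P_out / P_in = 29800 / 36720 = 0.812 = 81.2%

81.2 %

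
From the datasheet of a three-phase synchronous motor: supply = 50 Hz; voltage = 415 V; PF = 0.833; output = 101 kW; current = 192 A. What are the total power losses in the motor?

P_in = √3·V·I·cosφ = 1.732×415×192×0.833 = 114959 W
P_out = 101000 W
Losses = P_in − P_out = 114959 − 101000 = 13959 W

14 kW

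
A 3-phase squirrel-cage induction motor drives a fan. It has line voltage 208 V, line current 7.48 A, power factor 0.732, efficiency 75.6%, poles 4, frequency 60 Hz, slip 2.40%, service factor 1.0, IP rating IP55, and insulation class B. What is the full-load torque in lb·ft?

P_in = √3·V·I·cosφ = 1.732 × 208 × 7.48 × 0.732 = 1973 W
P_out = η·P_in = 0.756 × 1973 = 1492 W
n_s = 120×60/4 = 1800 rpm; n = 1800×(1−0.024) = 1757 rpm
ω = 2π×1757/60 = 184 rad/s
τ = P_out/ω = 1492/184 = 8.109 N·m
In lb·ft: 8.109/1.356 = 5.98 lb·ft

5.98 lb·ft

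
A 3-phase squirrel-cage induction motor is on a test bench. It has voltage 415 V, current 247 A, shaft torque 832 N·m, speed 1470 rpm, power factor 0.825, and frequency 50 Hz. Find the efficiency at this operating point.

ω = 2π × 1470/60 = 153.9 rad/s; P_out = τω = 832 × 153.9 = 128045 W
P_in = √3·V_L·I_L·cosφ = 1.732 × 415 × 247 × 0.825 = 146469 W
η = P_out / P_in = 128045 / 146469 = 0.874 = 87.4%

87.4 %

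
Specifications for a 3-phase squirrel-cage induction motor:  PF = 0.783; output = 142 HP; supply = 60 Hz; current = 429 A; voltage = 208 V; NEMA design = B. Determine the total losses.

P_in = √3·V·I·cosφ = 1.732×208×429×0.783 = 121013 W
P_out = 142×746 = 105932 W
Losses = P_in − P_out = 121013 − 105932 = 15081 W

15.1 kW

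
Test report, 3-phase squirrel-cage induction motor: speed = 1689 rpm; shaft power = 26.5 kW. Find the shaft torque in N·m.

ω = 2π × 1689/60 = 176.9 rad/s
τ = P/ω = 26500/176.9 = 150 N·m

150 N·m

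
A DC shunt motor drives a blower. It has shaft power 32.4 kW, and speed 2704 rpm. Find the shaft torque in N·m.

ω = 2π × 2704/60 = 283.2 rad/s
τ = P/ω = 32400/283.2 = 114 N·m

114 N·m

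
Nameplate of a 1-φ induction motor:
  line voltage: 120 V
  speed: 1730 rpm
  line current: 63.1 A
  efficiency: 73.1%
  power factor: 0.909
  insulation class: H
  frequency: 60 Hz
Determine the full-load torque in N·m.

P_in = V·I·cosφ = 120 × 63.1 × 0.909 = 6883 W
P_out = η·P_in = 0.731 × 6883 = 5031 W
n = 1730 rpm
ω = 2π×1730/60 = 181.2 rad/s
τ = P_out/ω = 5031/181.2 = 27.8 N·m

27.8 N·m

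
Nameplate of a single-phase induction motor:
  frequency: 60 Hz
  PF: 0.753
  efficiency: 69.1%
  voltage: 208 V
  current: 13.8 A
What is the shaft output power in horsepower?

2 HP

P_in = V·I·cosφ = 208 × 13.8 × 0.753 = 2161 W
P_out = η·P_in = 0.691 × 2161 = 1493 W
= 1493/746 = 2 HP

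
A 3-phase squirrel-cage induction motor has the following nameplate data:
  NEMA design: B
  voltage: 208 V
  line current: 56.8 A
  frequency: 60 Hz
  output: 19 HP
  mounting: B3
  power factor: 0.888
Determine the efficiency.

P_out = 19 × 746 = 14174 W
P_in = √3·V_L·I_L·cosφ = 1.732 × 208 × 56.8 × 0.888 = 18171 W
η = P_out / P_in = 14174 / 18171 = 0.780 = 78.0%

78.0 %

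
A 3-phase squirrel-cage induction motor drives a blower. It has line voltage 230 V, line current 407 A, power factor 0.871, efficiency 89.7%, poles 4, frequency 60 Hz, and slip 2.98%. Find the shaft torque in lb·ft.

P_in = √3·V·I·cosφ = 1.732 × 230 × 407 × 0.871 = 141217 W
P_out = η·P_in = 0.897 × 141217 = 126672 W
n_s = 120×60/4 = 1800 rpm; n = 1800×(1−0.0298) = 1746 rpm
ω = 2π×1746/60 = 182.8 rad/s
τ = P_out/ω = 126672/182.8 = 693 N·m
In lb·ft: 693/1.356 = 511 lb·ft

511 lb·ft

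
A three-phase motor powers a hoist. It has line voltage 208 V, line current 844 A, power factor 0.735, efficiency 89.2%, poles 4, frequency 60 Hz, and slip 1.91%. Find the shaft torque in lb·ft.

P_in = √3·V·I·cosφ = 1.732 × 208 × 844 × 0.735 = 223481 W
P_out = η·P_in = 0.892 × 223481 = 199345 W
n_s = 120×60/4 = 1800 rpm; n = 1800×(1−0.0191) = 1766 rpm
ω = 2π×1766/60 = 184.9 rad/s
τ = P_out/ω = 199345/184.9 = 1078 N·m
In lb·ft: 1078/1.356 = 795 lb·ft

795 lb·ft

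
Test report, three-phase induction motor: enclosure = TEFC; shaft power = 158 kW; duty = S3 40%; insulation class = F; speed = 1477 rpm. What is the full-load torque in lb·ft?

753 lb·ft

ω = 2π × 1477/60 = 154.7 rad/s
τ = P/ω = 158000/154.7 = 1021 N·m
In lb·ft: 1021/1.356 = 753 lb·ft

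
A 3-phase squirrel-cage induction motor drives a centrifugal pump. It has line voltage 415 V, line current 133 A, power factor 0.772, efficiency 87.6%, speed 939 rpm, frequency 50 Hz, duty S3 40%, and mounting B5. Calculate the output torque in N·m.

P_in = √3·V·I·cosφ = 1.732 × 415 × 133 × 0.772 = 73801 W
P_out = η·P_in = 0.876 × 73801 = 64650 W
n = 939 rpm
ω = 2π×939/60 = 98.33 rad/s
τ = P_out/ω = 64650/98.33 = 657 N·m

657 N·m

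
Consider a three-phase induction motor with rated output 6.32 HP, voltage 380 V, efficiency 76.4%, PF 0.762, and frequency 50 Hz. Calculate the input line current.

P_out = 6.32 × 746 = 4715 W
P_in = P_out / η = 4715 / 0.764 = 6171 W
I_L = P_in / (√3·V_L·cosφ) = 6171 / (1.732 × 380 × 0.762) = 12.3 A

12.3 A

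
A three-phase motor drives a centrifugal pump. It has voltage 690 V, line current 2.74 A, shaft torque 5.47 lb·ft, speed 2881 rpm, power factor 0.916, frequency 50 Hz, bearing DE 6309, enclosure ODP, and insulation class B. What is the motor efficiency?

74.6 %

τ = 5.47 lb·ft × 1.356 = 7.417 N·m
ω = 2π × 2881/60 = 301.7 rad/s; P_out = τω = 7.417 × 301.7 = 2238 W
P_in = √3·V_L·I_L·cosφ = 1.732 × 690 × 2.74 × 0.916 = 2999 W
η = P_out / P_in = 2238 / 2999 = 0.746 = 74.6%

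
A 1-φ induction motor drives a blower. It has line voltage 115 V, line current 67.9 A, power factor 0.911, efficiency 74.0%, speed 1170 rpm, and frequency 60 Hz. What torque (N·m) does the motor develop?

43 N·m

P_in = V·I·cosφ = 115 × 67.9 × 0.911 = 7114 W
P_out = η·P_in = 0.74 × 7114 = 5264 W
n = 1170 rpm
ω = 2π×1170/60 = 122.5 rad/s
τ = P_out/ω = 5264/122.5 = 43 N·m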